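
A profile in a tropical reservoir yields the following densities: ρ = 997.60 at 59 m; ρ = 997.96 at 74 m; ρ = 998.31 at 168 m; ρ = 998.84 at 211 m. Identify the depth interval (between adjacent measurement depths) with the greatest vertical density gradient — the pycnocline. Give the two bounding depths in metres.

59–74 m

Compute the density gradient over each adjacent pair:
  59–74 m: Δρ/Δz = 0.36/15 = 0.024 kg m⁻⁴
  74–168 m: Δρ/Δz = 0.35/94 = 3.7 × 10⁻³ kg m⁻⁴
  168–211 m: Δρ/Δz = 0.53/43 = 0.012 kg m⁻⁴
The largest gradient is in the 59–74 m interval — the pycnocline.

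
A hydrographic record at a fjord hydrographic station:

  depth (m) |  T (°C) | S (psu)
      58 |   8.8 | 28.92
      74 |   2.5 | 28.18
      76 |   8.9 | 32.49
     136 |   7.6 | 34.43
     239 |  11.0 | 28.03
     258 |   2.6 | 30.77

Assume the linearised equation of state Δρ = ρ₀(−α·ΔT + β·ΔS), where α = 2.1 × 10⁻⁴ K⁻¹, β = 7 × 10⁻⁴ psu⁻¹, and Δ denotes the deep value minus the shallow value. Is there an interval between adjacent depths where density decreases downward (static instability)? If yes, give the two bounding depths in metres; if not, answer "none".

Evaluate Δρ/ρ₀ = −αΔT + βΔS across each adjacent pair:
  58–74 m: −αΔT+βΔS = −(2.1 × 10⁻⁴)(-6.3)+(7 × 10⁻⁴)(-0.74) = 8.0 × 10⁻⁴ → stable
  74–76 m: −αΔT+βΔS = −(2.1 × 10⁻⁴)(+6.4)+(7 × 10⁻⁴)(+4.31) = 1.7 × 10⁻³ → stable
  76–136 m: −αΔT+βΔS = −(2.1 × 10⁻⁴)(-1.3)+(7 × 10⁻⁴)(+1.94) = 1.6 × 10⁻³ → stable
  136–239 m: −αΔT+βΔS = −(2.1 × 10⁻⁴)(+3.4)+(7 × 10⁻⁴)(-6.40) = -5.2 × 10⁻³ → UNSTABLE
  239–258 m: −αΔT+βΔS = −(2.1 × 10⁻⁴)(-8.4)+(7 × 10⁻⁴)(+2.74) = 3.7 × 10⁻³ → stable
The 136–239 m interval has Δρ < 0: lighter water underlies denser water.

136–239 m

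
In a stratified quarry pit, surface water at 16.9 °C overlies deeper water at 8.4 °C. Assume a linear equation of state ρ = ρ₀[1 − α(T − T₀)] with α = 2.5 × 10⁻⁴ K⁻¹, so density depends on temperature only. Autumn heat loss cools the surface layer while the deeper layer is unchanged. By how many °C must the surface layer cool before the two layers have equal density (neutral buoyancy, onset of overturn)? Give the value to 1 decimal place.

8.5 °C

With temperature the only control, equal density requires T_surf′ = T_deep.
T_surf′ = 8.4 °C.
Cooling required: 16.9 − 8.4 = 8.5 °C.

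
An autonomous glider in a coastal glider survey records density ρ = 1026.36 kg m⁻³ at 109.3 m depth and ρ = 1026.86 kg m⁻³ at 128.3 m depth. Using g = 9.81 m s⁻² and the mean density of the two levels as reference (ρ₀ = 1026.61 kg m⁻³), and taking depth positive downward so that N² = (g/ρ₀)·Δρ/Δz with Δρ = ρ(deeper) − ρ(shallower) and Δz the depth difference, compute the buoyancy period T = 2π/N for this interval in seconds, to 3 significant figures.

396 s

Δρ = 1026.86 − 1026.36 = 0.50 kg m⁻³ over Δz = 128.3 − 109.3 = 19 m.
N² = (9.81/1026.61) × (0.50/19) = 2.5147 × 10⁻⁴ s⁻².
N = √(2.5147 × 10⁻⁴) = 0.015858 rad s⁻¹, so T = 2π/N = 396.22 s ≈ 396 s.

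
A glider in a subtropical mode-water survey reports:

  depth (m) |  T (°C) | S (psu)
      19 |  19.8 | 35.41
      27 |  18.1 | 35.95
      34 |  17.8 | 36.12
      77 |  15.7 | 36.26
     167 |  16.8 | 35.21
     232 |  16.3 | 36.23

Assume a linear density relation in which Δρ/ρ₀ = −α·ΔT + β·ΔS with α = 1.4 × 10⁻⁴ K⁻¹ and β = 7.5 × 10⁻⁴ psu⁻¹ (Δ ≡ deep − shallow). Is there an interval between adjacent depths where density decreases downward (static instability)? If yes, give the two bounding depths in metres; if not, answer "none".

Evaluate Δρ/ρ₀ = −αΔT + βΔS across each adjacent pair:
  19–27 m: −αΔT+βΔS = −(1.4 × 10⁻⁴)(-1.7)+(7.5 × 10⁻⁴)(+0.54) = 6.4 × 10⁻⁴ → stable
  27–34 m: −αΔT+βΔS = −(1.4 × 10⁻⁴)(-0.3)+(7.5 × 10⁻⁴)(+0.17) = 1.7 × 10⁻⁴ → stable
  34–77 m: −αΔT+βΔS = −(1.4 × 10⁻⁴)(-2.1)+(7.5 × 10⁻⁴)(+0.14) = 4.0 × 10⁻⁴ → stable
  77–167 m: −αΔT+βΔS = −(1.4 × 10⁻⁴)(+1.1)+(7.5 × 10⁻⁴)(-1.05) = -9.4 × 10⁻⁴ → UNSTABLE
  167–232 m: −αΔT+βΔS = −(1.4 × 10⁻⁴)(-0.5)+(7.5 × 10⁻⁴)(+1.02) = 8.4 × 10⁻⁴ → stable
The 77–167 m interval has Δρ < 0: lighter water underlies denser water.

77–167 m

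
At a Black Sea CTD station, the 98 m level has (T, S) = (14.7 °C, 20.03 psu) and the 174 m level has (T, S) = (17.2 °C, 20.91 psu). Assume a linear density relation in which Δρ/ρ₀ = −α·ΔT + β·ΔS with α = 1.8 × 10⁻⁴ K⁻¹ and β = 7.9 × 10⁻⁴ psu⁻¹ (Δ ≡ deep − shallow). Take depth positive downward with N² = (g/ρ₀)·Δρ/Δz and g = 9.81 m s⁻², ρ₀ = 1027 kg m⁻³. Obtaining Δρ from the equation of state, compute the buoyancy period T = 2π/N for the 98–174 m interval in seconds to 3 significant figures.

1.12 × 10³ s

ΔT = +2.5 K, ΔS = +0.88 psu (deep − shallow).
Δρ/ρ₀ = −αΔT + βΔS = -4.50 × 10⁻⁴ + 6.952 × 10⁻⁴ = 2.452 × 10⁻⁴, so Δρ ≈ 0.2518 kg m⁻³.
N² = (g/ρ₀)·Δρ/Δz = g·(Δρ/ρ₀)/Δz = 9.81 × 2.452 × 10⁻⁴ / 76 = 3.1650 × 10⁻⁵ s⁻².
N = √(3.1650 × 10⁻⁵) = 5.6258 × 10⁻³ rad s⁻¹ → T = 2π/N = 1.1169 × 10³ s ≈ 1.12 × 10³ s.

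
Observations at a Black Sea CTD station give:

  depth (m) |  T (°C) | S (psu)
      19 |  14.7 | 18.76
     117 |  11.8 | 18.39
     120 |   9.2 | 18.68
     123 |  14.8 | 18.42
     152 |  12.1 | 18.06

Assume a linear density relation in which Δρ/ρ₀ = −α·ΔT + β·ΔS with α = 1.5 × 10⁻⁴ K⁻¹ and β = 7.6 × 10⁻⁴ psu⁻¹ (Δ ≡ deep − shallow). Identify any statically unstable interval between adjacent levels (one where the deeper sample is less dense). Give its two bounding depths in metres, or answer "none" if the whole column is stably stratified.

120–123 m

Evaluate Δρ/ρ₀ = −αΔT + βΔS across each adjacent pair:
  19–117 m: −αΔT+βΔS = −(1.5 × 10⁻⁴)(-2.9)+(7.6 × 10⁻⁴)(-0.37) = 1.5 × 10⁻⁴ → stable
  117–120 m: −αΔT+βΔS = −(1.5 × 10⁻⁴)(-2.6)+(7.6 × 10⁻⁴)(+0.29) = 6.1 × 10⁻⁴ → stable
  120–123 m: −αΔT+βΔS = −(1.5 × 10⁻⁴)(+5.6)+(7.6 × 10⁻⁴)(-0.26) = -1.0 × 10⁻³ → UNSTABLE
  123–152 m: −αΔT+βΔS = −(1.5 × 10⁻⁴)(-2.7)+(7.6 × 10⁻⁴)(-0.36) = 1.3 × 10⁻⁴ → stable
The 120–123 m interval has Δρ < 0: lighter water underlies denser water.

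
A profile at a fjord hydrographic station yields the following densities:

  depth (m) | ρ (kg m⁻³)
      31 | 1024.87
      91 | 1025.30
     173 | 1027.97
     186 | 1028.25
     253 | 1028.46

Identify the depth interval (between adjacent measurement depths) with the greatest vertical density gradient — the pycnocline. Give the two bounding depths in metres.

Compute the density gradient over each adjacent pair:
  31–91 m: Δρ/Δz = 0.43/60 = 7.2 × 10⁻³ kg m⁻⁴
  91–173 m: Δρ/Δz = 2.67/82 = 0.033 kg m⁻⁴
  173–186 m: Δρ/Δz = 0.28/13 = 0.022 kg m⁻⁴
  186–253 m: Δρ/Δz = 0.21/67 = 3.1 × 10⁻³ kg m⁻⁴
The largest gradient is in the 91–173 m interval — the pycnocline.

91–173 m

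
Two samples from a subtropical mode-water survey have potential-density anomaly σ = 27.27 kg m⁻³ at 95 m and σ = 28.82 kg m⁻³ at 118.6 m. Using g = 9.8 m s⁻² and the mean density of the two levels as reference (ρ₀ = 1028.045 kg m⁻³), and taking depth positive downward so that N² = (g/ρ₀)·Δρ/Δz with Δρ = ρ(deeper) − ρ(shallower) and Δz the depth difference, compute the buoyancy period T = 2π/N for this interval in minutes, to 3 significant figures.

Δρ = 1028.82 − 1027.27 = 1.55 kg m⁻³ over Δz = 118.6 − 95 = 23.6 m.
N² = (9.8/1028.045) × (1.55/23.6) = 6.2609 × 10⁻⁴ s⁻².
N = √(6.2609 × 10⁻⁴) = 0.025022 rad s⁻¹, so T = 2π/N = 251.11 s = 4.1852 min ≈ 4.19 min.

4.19 min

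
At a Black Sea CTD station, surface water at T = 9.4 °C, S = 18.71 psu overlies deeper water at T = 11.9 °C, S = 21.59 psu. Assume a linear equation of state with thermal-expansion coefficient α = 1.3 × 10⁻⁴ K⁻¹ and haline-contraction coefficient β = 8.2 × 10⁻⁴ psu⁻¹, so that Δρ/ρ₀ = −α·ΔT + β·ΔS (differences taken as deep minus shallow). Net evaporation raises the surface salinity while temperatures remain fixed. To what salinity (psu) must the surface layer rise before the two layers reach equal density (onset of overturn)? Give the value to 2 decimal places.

21.19 psu

Neutral buoyancy requires −α(T_deep − T_surf) + β(S_deep − S_surf′) = 0.
S_surf′ = S_deep − (α/β)·ΔT = 21.59 − (1.3 × 10⁻⁴/8.2 × 10⁻⁴)·(+2.5) = 21.1937 psu.
Increase required: 21.1937 − 18.71 = 2.4837 psu.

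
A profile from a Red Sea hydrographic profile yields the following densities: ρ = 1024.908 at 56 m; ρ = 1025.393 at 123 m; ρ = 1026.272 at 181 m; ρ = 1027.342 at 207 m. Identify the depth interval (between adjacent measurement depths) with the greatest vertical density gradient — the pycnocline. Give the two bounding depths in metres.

181–207 m

Compute the density gradient over each adjacent pair:
  56–123 m: Δρ/Δz = 0.485/67 = 7.2 × 10⁻³ kg m⁻⁴
  123–181 m: Δρ/Δz = 0.879/58 = 0.015 kg m⁻⁴
  181–207 m: Δρ/Δz = 1.070/26 = 0.041 kg m⁻⁴
The largest gradient is in the 181–207 m interval — the pycnocline.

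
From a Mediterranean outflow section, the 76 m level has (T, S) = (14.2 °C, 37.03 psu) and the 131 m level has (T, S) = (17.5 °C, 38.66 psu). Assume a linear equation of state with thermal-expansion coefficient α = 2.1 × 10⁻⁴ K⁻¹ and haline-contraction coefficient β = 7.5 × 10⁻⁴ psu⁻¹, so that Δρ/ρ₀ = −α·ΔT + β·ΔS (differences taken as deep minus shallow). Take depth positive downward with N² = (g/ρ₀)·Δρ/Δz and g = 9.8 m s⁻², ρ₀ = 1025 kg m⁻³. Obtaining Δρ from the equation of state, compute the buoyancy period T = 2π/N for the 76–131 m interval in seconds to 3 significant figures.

647 s

ΔT = +3.3 K, ΔS = +1.63 psu (deep − shallow).
Δρ/ρ₀ = −αΔT + βΔS = -6.93 × 10⁻⁴ + 1.2225 × 10⁻³ = 5.295 × 10⁻⁴, so Δρ ≈ 0.5427 kg m⁻³.
N² = (g/ρ₀)·Δρ/Δz = g·(Δρ/ρ₀)/Δz = 9.8 × 5.295 × 10⁻⁴ / 55 = 9.4347 × 10⁻⁵ s⁻².
N = √(9.4347 × 10⁻⁵) = 9.7132 × 10⁻³ rad s⁻¹ → T = 2π/N = 646.87 s ≈ 647 s.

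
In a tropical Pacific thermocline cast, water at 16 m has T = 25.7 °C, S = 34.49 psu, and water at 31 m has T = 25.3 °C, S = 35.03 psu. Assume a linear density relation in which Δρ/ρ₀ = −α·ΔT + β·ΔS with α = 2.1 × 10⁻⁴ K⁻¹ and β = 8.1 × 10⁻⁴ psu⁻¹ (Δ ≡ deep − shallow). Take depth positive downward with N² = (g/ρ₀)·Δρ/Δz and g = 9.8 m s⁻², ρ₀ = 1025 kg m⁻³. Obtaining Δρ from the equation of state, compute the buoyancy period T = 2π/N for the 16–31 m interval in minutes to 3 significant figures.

5.67 min

ΔT = -0.4 K, ΔS = +0.54 psu (deep − shallow).
Δρ/ρ₀ = −αΔT + βΔS = 8.40 × 10⁻⁵ + 4.374 × 10⁻⁴ = 5.214 × 10⁻⁴, so Δρ ≈ 0.5344 kg m⁻³.
N² = (g/ρ₀)·Δρ/Δz = g·(Δρ/ρ₀)/Δz = 9.8 × 5.214 × 10⁻⁴ / 15 = 3.4065 × 10⁻⁴ s⁻².
N = √(3.4065 × 10⁻⁴) = 0.018457 rad s⁻¹ → T = 2π/N = 340.42 s = 5.6737 min ≈ 5.67 min.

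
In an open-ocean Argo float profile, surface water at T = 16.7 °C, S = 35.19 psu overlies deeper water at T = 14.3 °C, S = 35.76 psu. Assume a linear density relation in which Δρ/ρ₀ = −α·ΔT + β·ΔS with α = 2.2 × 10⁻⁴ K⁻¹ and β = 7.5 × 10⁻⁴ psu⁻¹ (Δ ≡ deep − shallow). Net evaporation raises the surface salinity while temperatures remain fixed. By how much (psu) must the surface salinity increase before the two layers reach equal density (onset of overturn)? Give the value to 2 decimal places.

1.27 psu

Neutral buoyancy requires −α(T_deep − T_surf) + β(S_deep − S_surf′) = 0.
S_surf′ = S_deep − (α/β)·ΔT = 35.76 − (2.2 × 10⁻⁴/7.5 × 10⁻⁴)·(-2.4) = 36.4640 psu.
Increase required: 36.4640 − 35.19 = 1.2740 psu.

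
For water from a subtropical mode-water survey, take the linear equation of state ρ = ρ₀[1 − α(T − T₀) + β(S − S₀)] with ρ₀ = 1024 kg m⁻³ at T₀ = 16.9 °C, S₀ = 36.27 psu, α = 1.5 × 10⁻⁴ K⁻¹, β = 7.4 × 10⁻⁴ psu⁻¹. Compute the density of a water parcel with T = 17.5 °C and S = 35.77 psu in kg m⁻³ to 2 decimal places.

T − T₀ = +0.6 K, S − S₀ = -0.50 psu.
Bracket = 1 − α·(+0.6) + β·(-0.50) = 1 + (-4.60 × 10⁻⁴) = 0.9995400.
ρ = 1024 × 0.9995400 = 1023.53 kg m⁻³.

1023.53 kg m⁻³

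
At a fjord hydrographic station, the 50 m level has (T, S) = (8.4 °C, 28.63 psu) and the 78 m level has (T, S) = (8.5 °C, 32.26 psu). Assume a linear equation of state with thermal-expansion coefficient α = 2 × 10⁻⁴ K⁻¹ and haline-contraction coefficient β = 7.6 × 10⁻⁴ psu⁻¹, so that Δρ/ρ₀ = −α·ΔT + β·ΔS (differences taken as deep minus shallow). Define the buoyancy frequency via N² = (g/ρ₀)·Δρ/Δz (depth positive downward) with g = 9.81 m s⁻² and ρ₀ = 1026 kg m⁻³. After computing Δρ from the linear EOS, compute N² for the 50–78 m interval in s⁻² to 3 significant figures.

ΔT = +0.1 K, ΔS = +3.63 psu (deep − shallow).
Δρ/ρ₀ = −αΔT + βΔS = -2.00 × 10⁻⁵ + 2.7588 × 10⁻³ = 2.7388 × 10⁻³, so Δρ ≈ 2.810 kg m⁻³.
N² = (g/ρ₀)·Δρ/Δz = g·(Δρ/ρ₀)/Δz = 9.81 × 2.7388 × 10⁻³ / 28 = 9.5956 × 10⁻⁴ s⁻² ≈ 9.60 × 10⁻⁴ s⁻².

9.60 × 10⁻⁴ s⁻²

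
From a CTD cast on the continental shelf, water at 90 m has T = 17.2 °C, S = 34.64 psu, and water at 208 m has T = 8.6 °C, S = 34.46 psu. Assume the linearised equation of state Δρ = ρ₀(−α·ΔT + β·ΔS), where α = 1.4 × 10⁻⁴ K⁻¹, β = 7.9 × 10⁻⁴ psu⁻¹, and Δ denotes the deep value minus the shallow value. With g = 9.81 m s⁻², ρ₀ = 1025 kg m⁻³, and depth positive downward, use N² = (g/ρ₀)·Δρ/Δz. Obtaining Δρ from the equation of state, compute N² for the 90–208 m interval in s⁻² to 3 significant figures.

ΔT = -8.6 K, ΔS = -0.18 psu (deep − shallow).
Δρ/ρ₀ = −αΔT + βΔS = 1.204 × 10⁻³ − 1.422 × 10⁻⁴ = 1.0618 × 10⁻³, so Δρ ≈ 1.088 kg m⁻³.
N² = (g/ρ₀)·Δρ/Δz = g·(Δρ/ρ₀)/Δz = 9.81 × 1.0618 × 10⁻³ / 118 = 8.8273 × 10⁻⁵ s⁻² ≈ 8.83 × 10⁻⁵ s⁻².

8.83 × 10⁻⁵ s⁻²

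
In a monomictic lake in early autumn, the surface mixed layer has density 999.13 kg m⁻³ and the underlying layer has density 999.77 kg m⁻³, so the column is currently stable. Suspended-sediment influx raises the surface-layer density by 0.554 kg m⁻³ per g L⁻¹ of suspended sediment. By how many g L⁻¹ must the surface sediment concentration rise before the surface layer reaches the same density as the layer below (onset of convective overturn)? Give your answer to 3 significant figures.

Density deficit of the surface layer: 999.77 − 999.13 = 0.64 kg m⁻³.
Required change = 0.64 / 0.554 = 1.16 g L⁻¹.

1.16 g L⁻¹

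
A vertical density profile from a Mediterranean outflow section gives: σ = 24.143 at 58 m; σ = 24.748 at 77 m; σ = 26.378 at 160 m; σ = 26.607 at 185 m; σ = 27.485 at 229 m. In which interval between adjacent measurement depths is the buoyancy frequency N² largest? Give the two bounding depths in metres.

Compute the density gradient over each adjacent pair:
  58–77 m: Δρ/Δz = 0.605/19 = 0.032 kg m⁻⁴
  77–160 m: Δρ/Δz = 1.630/83 = 0.020 kg m⁻⁴
  160–185 m: Δρ/Δz = 0.229/25 = 9.2 × 10⁻³ kg m⁻⁴
  185–229 m: Δρ/Δz = 0.878/44 = 0.020 kg m⁻⁴
The largest gradient is in the 58–77 m interval — the pycnocline.

58–77 m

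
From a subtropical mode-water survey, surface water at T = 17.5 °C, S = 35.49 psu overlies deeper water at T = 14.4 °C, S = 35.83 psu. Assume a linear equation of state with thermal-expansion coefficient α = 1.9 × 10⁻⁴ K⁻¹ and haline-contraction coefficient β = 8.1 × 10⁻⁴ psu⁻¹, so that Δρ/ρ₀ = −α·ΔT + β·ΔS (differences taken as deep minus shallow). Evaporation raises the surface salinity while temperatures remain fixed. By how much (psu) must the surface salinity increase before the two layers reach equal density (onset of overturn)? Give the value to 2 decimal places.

Neutral buoyancy requires −α(T_deep − T_surf) + β(S_deep − S_surf′) = 0.
S_surf′ = S_deep − (α/β)·ΔT = 35.83 − (1.9 × 10⁻⁴/8.1 × 10⁻⁴)·(-3.1) = 36.5572 psu.
Increase required: 36.5572 − 35.49 = 1.0672 psu.

1.07 psu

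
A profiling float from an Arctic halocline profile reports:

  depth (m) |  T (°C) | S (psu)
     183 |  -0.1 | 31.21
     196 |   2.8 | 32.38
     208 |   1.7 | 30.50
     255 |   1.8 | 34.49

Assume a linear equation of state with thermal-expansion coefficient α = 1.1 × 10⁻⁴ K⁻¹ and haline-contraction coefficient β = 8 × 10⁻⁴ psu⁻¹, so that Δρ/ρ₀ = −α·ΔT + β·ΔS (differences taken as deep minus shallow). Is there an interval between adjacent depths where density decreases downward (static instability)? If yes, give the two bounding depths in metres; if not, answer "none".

Evaluate Δρ/ρ₀ = −αΔT + βΔS across each adjacent pair:
  183–196 m: −αΔT+βΔS = −(1.1 × 10⁻⁴)(+2.9)+(8 × 10⁻⁴)(+1.17) = 6.2 × 10⁻⁴ → stable
  196–208 m: −αΔT+βΔS = −(1.1 × 10⁻⁴)(-1.1)+(8 × 10⁻⁴)(-1.88) = -1.4 × 10⁻³ → UNSTABLE
  208–255 m: −αΔT+βΔS = −(1.1 × 10⁻⁴)(+0.1)+(8 × 10⁻⁴)(+3.99) = 3.2 × 10⁻³ → stable
The 196–208 m interval has Δρ < 0: lighter water underlies denser water.

196–208 m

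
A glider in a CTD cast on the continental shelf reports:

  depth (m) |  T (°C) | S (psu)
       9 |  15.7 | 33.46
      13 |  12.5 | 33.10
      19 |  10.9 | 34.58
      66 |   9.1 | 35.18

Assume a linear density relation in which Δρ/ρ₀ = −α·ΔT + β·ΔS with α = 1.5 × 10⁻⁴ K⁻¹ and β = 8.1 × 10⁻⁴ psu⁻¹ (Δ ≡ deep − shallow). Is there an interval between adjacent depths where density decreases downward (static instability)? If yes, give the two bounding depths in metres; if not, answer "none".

none

Evaluate Δρ/ρ₀ = −αΔT + βΔS across each adjacent pair:
  9–13 m: −αΔT+βΔS = −(1.5 × 10⁻⁴)(-3.2)+(8.1 × 10⁻⁴)(-0.36) = 1.9 × 10⁻⁴ → stable
  13–19 m: −αΔT+βΔS = −(1.5 × 10⁻⁴)(-1.6)+(8.1 × 10⁻⁴)(+1.48) = 1.4 × 10⁻³ → stable
  19–66 m: −αΔT+βΔS = −(1.5 × 10⁻⁴)(-1.8)+(8.1 × 10⁻⁴)(+0.60) = 7.6 × 10⁻⁴ → stable
Every interval has Δρ > 0: the column is stably stratified throughout.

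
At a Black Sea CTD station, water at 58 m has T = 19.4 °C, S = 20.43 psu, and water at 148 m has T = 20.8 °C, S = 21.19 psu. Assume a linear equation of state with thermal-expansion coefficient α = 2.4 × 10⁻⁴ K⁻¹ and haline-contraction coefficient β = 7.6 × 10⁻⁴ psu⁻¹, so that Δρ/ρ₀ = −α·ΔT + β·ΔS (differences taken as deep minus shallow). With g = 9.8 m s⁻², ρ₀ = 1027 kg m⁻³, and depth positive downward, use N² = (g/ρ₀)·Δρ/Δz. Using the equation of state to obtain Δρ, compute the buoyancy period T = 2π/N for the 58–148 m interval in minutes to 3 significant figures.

20.4 min

ΔT = +1.4 K, ΔS = +0.76 psu (deep − shallow).
Δρ/ρ₀ = −αΔT + βΔS = -3.36 × 10⁻⁴ + 5.776 × 10⁻⁴ = 2.416 × 10⁻⁴, so Δρ ≈ 0.2481 kg m⁻³.
N² = (g/ρ₀)·Δρ/Δz = g·(Δρ/ρ₀)/Δz = 9.8 × 2.416 × 10⁻⁴ / 90 = 2.6308 × 10⁻⁵ s⁻².
N = √(2.6308 × 10⁻⁵) = 5.1291 × 10⁻³ rad s⁻¹ → T = 2π/N = 1.2250 × 10³ s = 20.417 min ≈ 20.4 min.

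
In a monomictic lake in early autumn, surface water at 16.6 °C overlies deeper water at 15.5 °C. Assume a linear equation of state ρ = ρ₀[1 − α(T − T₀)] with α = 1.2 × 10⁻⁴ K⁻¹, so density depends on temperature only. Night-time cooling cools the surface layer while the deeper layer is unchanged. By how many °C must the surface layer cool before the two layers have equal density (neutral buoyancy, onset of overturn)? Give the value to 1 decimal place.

1.1 °C

With temperature the only control, equal density requires T_surf′ = T_deep.
T_surf′ = 15.5 °C.
Cooling required: 16.6 − 15.5 = 1.1 °C.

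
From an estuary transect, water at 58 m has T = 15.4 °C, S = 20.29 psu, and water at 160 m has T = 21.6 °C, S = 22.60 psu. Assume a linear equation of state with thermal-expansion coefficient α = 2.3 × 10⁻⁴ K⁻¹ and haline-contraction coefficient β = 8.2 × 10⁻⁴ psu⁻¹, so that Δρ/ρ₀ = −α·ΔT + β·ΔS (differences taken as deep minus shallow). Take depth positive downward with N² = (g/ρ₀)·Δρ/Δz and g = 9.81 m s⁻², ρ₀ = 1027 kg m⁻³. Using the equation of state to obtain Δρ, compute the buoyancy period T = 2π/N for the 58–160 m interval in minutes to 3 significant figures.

ΔT = +6.2 K, ΔS = +2.31 psu (deep − shallow).
Δρ/ρ₀ = −αΔT + βΔS = -1.426 × 10⁻³ + 1.8942 × 10⁻³ = 4.682 × 10⁻⁴, so Δρ ≈ 0.4808 kg m⁻³.
N² = (g/ρ₀)·Δρ/Δz = g·(Δρ/ρ₀)/Δz = 9.81 × 4.682 × 10⁻⁴ / 102 = 4.5030 × 10⁻⁵ s⁻².
N = √(4.5030 × 10⁻⁵) = 6.7104 × 10⁻³ rad s⁻¹ → T = 2π/N = 936.34 s = 15.606 min ≈ 15.6 min.

15.6 min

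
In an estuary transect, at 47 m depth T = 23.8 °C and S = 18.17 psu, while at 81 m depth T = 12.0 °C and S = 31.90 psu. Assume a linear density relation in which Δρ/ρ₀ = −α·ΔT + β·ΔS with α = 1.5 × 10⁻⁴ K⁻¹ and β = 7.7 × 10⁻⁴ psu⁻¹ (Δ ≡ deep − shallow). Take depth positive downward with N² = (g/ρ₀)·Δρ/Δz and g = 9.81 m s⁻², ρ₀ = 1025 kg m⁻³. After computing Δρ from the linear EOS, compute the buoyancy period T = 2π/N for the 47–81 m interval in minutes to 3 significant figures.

1.75 min

ΔT = -11.8 K, ΔS = +13.73 psu (deep − shallow).
Δρ/ρ₀ = −αΔT + βΔS = 1.77 × 10⁻³ + 0.0105721 = 0.0123421, so Δρ ≈ 12.65 kg m⁻³.
N² = (g/ρ₀)·Δρ/Δz = g·(Δρ/ρ₀)/Δz = 9.81 × 0.0123421 / 34 = 3.5611 × 10⁻³ s⁻².
N = √(3.5611 × 10⁻³) = 0.059675 rad s⁻¹ → T = 2π/N = 105.29 s = 1.7548 min ≈ 1.75 min.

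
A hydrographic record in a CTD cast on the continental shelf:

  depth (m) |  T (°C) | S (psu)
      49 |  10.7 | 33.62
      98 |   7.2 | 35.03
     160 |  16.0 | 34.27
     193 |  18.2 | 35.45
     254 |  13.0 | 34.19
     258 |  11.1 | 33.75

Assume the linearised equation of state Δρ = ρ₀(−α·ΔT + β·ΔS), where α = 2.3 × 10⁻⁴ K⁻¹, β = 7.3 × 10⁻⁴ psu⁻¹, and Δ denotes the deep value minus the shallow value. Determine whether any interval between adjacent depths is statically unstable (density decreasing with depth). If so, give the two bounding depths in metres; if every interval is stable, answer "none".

Evaluate Δρ/ρ₀ = −αΔT + βΔS across each adjacent pair:
  49–98 m: −αΔT+βΔS = −(2.3 × 10⁻⁴)(-3.5)+(7.3 × 10⁻⁴)(+1.41) = 1.8 × 10⁻³ → stable
  98–160 m: −αΔT+βΔS = −(2.3 × 10⁻⁴)(+8.8)+(7.3 × 10⁻⁴)(-0.76) = -2.6 × 10⁻³ → UNSTABLE
  160–193 m: −αΔT+βΔS = −(2.3 × 10⁻⁴)(+2.2)+(7.3 × 10⁻⁴)(+1.18) = 3.6 × 10⁻⁴ → stable
  193–254 m: −αΔT+βΔS = −(2.3 × 10⁻⁴)(-5.2)+(7.3 × 10⁻⁴)(-1.26) = 2.8 × 10⁻⁴ → stable
  254–258 m: −αΔT+βΔS = −(2.3 × 10⁻⁴)(-1.9)+(7.3 × 10⁻⁴)(-0.44) = 1.2 × 10⁻⁴ → stable
The 98–160 m interval has Δρ < 0: lighter water underlies denser water.

98–160 m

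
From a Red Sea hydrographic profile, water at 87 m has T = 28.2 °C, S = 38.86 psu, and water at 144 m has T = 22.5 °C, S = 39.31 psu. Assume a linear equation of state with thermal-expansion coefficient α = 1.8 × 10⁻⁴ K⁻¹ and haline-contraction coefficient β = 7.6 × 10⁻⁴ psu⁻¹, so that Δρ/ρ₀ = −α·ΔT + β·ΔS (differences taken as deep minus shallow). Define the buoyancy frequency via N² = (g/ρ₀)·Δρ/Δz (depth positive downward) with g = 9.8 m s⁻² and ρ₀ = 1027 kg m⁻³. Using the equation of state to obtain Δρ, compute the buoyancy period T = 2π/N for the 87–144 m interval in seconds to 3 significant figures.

ΔT = -5.7 K, ΔS = +0.45 psu (deep − shallow).
Δρ/ρ₀ = −αΔT + βΔS = 1.026 × 10⁻³ + 3.42 × 10⁻⁴ = 1.368 × 10⁻³, so Δρ ≈ 1.405 kg m⁻³.
N² = (g/ρ₀)·Δρ/Δz = g·(Δρ/ρ₀)/Δz = 9.8 × 1.368 × 10⁻³ / 57 = 2.3520 × 10⁻⁴ s⁻².
N = √(2.3520 × 10⁻⁴) = 0.015336 rad s⁻¹ → T = 2π/N = 409.70 s ≈ 410 s.

410 s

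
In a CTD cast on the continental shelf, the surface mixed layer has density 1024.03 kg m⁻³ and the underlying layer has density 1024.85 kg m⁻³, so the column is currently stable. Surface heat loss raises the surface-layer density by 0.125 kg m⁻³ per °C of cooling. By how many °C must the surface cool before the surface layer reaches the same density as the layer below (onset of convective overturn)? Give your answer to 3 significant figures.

Density deficit of the surface layer: 1024.85 − 1024.03 = 0.82 kg m⁻³.
Required change = 0.82 / 0.125 = 6.56 °C.

6.56 °C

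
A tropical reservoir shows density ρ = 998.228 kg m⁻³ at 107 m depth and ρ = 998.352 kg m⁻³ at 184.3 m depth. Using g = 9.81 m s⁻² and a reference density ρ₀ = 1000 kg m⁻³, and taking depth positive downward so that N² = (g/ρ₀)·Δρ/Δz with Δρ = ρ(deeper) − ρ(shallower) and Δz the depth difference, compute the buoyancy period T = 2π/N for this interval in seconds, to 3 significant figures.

1.58 × 10³ s

Δρ = 998.352 − 998.228 = 0.124 kg m⁻³ over Δz = 184.3 − 107 = 77.3 m.
N² = (9.81/1000) × (0.124/77.3) = 1.5737 × 10⁻⁵ s⁻².
N = √(1.5737 × 10⁻⁵) = 3.9670 × 10⁻³ rad s⁻¹, so T = 2π/N = 1.5839 × 10³ s ≈ 1.58 × 10³ s.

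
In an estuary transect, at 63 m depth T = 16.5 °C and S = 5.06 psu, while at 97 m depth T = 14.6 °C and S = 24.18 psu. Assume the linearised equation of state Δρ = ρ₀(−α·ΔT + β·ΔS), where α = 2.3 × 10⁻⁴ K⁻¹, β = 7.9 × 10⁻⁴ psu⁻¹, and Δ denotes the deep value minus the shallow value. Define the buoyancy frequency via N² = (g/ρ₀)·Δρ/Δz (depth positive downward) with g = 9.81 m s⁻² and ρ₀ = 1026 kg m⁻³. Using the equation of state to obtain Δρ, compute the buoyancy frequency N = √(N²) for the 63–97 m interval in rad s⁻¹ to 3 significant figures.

0.0670 rad s⁻¹

ΔT = -1.9 K, ΔS = +19.12 psu (deep − shallow).
Δρ/ρ₀ = −αΔT + βΔS = 4.37 × 10⁻⁴ + 0.0151048 = 0.0155418, so Δρ ≈ 15.95 kg m⁻³.
N² = (g/ρ₀)·Δρ/Δz = g·(Δρ/ρ₀)/Δz = 9.81 × 0.0155418 / 34 = 4.4843 × 10⁻³ s⁻².
N = √(4.4843 × 10⁻³) = 0.066965 rad s⁻¹ ≈ 0.0670 rad s⁻¹.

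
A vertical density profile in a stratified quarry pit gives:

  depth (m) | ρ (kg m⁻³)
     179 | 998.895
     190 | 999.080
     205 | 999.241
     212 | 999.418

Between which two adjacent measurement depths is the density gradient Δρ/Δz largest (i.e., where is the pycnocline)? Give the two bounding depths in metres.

205–212 m

Compute the density gradient over each adjacent pair:
  179–190 m: Δρ/Δz = 0.185/11 = 0.017 kg m⁻⁴
  190–205 m: Δρ/Δz = 0.161/15 = 0.011 kg m⁻⁴
  205–212 m: Δρ/Δz = 0.177/7 = 0.025 kg m⁻⁴
The largest gradient is in the 205–212 m interval — the pycnocline.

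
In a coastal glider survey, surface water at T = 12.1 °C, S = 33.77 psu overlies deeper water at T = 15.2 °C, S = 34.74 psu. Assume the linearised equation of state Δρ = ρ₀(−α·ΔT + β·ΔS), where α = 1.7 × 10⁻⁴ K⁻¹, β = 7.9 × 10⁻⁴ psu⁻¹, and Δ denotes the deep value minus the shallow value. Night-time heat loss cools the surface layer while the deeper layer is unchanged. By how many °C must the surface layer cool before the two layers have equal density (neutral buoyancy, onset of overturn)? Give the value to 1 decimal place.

1.4 °C

Neutral buoyancy requires Δρ = 0, i.e. −α(T_deep − T_surf′) + β(S_deep − S_surf) = 0.
T_surf′ = T_deep − (β/α)·ΔS = 15.2 − (7.9 × 10⁻⁴/1.7 × 10⁻⁴)·(+0.97) = 10.692 °C.
Cooling required: 12.1 − (10.692) = 1.408 °C.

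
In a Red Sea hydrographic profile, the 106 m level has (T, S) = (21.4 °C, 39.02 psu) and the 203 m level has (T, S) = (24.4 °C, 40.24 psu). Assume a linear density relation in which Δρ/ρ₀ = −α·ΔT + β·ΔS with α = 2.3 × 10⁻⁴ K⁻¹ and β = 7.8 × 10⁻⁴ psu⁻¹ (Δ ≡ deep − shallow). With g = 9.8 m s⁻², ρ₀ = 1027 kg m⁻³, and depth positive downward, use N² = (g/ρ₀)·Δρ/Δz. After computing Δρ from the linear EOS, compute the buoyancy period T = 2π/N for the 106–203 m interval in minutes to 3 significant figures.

20.4 min

ΔT = +3.0 K, ΔS = +1.22 psu (deep − shallow).
Δρ/ρ₀ = −αΔT + βΔS = -6.90 × 10⁻⁴ + 9.516 × 10⁻⁴ = 2.616 × 10⁻⁴, so Δρ ≈ 0.2687 kg m⁻³.
N² = (g/ρ₀)·Δρ/Δz = g·(Δρ/ρ₀)/Δz = 9.8 × 2.616 × 10⁻⁴ / 97 = 2.6430 × 10⁻⁵ s⁻².
N = √(2.6430 × 10⁻⁵) = 5.1410 × 10⁻³ rad s⁻¹ → T = 2π/N = 1.2222 × 10³ s = 20.370 min ≈ 20.4 min.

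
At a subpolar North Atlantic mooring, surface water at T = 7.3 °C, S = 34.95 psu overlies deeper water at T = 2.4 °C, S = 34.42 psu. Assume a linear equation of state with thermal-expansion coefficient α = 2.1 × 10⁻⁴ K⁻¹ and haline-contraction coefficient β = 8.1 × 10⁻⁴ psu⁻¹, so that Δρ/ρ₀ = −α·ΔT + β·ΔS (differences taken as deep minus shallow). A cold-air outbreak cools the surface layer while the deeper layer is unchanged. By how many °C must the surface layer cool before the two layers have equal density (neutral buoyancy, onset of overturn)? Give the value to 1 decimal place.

2.9 °C

Neutral buoyancy requires Δρ = 0, i.e. −α(T_deep − T_surf′) + β(S_deep − S_surf) = 0.
T_surf′ = T_deep − (β/α)·ΔS = 2.4 − (8.1 × 10⁻⁴/2.1 × 10⁻⁴)·(-0.53) = 4.444 °C.
Cooling required: 7.3 − (4.444) = 2.856 °C.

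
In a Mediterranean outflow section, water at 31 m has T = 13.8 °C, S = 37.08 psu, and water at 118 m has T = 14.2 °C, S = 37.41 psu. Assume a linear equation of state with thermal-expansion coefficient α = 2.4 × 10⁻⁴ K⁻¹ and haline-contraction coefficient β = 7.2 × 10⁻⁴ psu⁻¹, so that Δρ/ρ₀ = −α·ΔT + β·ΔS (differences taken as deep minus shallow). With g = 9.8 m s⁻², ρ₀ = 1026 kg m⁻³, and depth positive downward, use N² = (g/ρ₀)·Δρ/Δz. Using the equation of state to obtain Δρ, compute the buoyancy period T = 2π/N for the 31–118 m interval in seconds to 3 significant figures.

ΔT = +0.4 K, ΔS = +0.33 psu (deep − shallow).
Δρ/ρ₀ = −αΔT + βΔS = -9.60 × 10⁻⁵ + 2.376 × 10⁻⁴ = 1.416 × 10⁻⁴, so Δρ ≈ 0.1453 kg m⁻³.
N² = (g/ρ₀)·Δρ/Δz = g·(Δρ/ρ₀)/Δz = 9.8 × 1.416 × 10⁻⁴ / 87 = 1.5950 × 10⁻⁵ s⁻².
N = √(1.5950 × 10⁻⁵) = 3.9937 × 10⁻³ rad s⁻¹ → T = 2π/N = 1.5733 × 10³ s ≈ 1.57 × 10³ s.

1.57 × 10³ s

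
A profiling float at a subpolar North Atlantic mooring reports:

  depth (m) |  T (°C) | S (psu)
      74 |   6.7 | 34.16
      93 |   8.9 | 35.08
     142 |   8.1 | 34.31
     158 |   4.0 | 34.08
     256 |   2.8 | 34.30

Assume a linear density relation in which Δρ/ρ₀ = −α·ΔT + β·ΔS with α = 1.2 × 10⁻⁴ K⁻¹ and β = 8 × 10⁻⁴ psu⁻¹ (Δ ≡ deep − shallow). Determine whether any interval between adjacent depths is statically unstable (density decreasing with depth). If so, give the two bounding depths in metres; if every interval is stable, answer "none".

Evaluate Δρ/ρ₀ = −αΔT + βΔS across each adjacent pair:
  74–93 m: −αΔT+βΔS = −(1.2 × 10⁻⁴)(+2.2)+(8 × 10⁻⁴)(+0.92) = 4.7 × 10⁻⁴ → stable
  93–142 m: −αΔT+βΔS = −(1.2 × 10⁻⁴)(-0.8)+(8 × 10⁻⁴)(-0.77) = -5.2 × 10⁻⁴ → UNSTABLE
  142–158 m: −αΔT+βΔS = −(1.2 × 10⁻⁴)(-4.1)+(8 × 10⁻⁴)(-0.23) = 3.1 × 10⁻⁴ → stable
  158–256 m: −αΔT+βΔS = −(1.2 × 10⁻⁴)(-1.2)+(8 × 10⁻⁴)(+0.22) = 3.2 × 10⁻⁴ → stable
The 93–142 m interval has Δρ < 0: lighter water underlies denser water.

93–142 m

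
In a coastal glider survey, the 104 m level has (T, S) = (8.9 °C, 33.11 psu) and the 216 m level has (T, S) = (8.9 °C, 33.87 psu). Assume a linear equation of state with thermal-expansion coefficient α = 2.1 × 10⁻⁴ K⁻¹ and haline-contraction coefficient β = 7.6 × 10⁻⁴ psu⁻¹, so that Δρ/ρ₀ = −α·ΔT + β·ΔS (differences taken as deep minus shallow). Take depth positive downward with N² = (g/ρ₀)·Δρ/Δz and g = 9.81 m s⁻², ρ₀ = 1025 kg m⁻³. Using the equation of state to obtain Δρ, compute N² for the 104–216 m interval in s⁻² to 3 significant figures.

ΔT = +0.0 K, ΔS = +0.76 psu (deep − shallow).
Δρ/ρ₀ = −αΔT + βΔS = 0 + 5.776 × 10⁻⁴ = 5.776 × 10⁻⁴, so Δρ ≈ 0.5920 kg m⁻³.
N² = (g/ρ₀)·Δρ/Δz = g·(Δρ/ρ₀)/Δz = 9.81 × 5.776 × 10⁻⁴ / 112 = 5.0592 × 10⁻⁵ s⁻² ≈ 5.06 × 10⁻⁵ s⁻².

5.06 × 10⁻⁵ s⁻²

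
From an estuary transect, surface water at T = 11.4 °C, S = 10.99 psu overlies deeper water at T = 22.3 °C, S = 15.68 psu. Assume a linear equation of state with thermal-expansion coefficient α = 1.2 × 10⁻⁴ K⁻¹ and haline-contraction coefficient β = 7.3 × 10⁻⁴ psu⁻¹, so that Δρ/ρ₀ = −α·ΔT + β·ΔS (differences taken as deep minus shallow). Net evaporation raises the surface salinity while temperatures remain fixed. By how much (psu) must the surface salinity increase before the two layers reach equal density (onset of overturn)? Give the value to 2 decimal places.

2.90 psu

Neutral buoyancy requires −α(T_deep − T_surf) + β(S_deep − S_surf′) = 0.
S_surf′ = S_deep − (α/β)·ΔT = 15.68 − (1.2 × 10⁻⁴/7.3 × 10⁻⁴)·(+10.9) = 13.8882 psu.
Increase required: 13.8882 − 10.99 = 2.8982 psu.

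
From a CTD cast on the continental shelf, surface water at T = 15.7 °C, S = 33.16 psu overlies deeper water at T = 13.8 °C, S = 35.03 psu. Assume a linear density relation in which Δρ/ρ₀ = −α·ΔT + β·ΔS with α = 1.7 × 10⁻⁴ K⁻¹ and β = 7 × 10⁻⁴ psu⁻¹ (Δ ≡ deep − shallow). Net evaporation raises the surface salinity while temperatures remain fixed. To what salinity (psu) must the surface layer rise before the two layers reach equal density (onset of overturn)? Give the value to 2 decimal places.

35.49 psu

Neutral buoyancy requires −α(T_deep − T_surf) + β(S_deep − S_surf′) = 0.
S_surf′ = S_deep − (α/β)·ΔT = 35.03 − (1.7 × 10⁻⁴/7 × 10⁻⁴)·(-1.9) = 35.4914 psu.
Increase required: 35.4914 − 33.16 = 2.3314 psu.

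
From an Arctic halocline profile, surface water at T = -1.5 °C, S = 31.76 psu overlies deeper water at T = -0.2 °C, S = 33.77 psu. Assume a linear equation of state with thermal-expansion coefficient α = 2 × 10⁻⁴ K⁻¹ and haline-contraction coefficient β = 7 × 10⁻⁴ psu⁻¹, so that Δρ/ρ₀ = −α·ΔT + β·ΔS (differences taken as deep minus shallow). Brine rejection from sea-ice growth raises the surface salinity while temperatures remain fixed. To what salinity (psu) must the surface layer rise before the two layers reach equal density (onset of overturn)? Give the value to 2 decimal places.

Neutral buoyancy requires −α(T_deep − T_surf) + β(S_deep − S_surf′) = 0.
S_surf′ = S_deep − (α/β)·ΔT = 33.77 − (2 × 10⁻⁴/7 × 10⁻⁴)·(+1.3) = 33.3986 psu.
Increase required: 33.3986 − 31.76 = 1.6386 psu.

33.40 psu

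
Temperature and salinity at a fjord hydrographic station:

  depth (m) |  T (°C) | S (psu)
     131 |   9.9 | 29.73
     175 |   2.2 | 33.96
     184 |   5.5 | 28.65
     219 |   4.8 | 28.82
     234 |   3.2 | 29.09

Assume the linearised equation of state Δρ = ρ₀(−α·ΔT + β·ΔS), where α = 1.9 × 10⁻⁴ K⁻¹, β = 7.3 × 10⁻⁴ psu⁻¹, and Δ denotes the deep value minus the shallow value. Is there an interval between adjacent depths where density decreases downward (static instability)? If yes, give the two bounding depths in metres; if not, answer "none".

Evaluate Δρ/ρ₀ = −αΔT + βΔS across each adjacent pair:
  131–175 m: −αΔT+βΔS = −(1.9 × 10⁻⁴)(-7.7)+(7.3 × 10⁻⁴)(+4.23) = 4.6 × 10⁻³ → stable
  175–184 m: −αΔT+βΔS = −(1.9 × 10⁻⁴)(+3.3)+(7.3 × 10⁻⁴)(-5.31) = -4.5 × 10⁻³ → UNSTABLE
  184–219 m: −αΔT+βΔS = −(1.9 × 10⁻⁴)(-0.7)+(7.3 × 10⁻⁴)(+0.17) = 2.6 × 10⁻⁴ → stable
  219–234 m: −αΔT+βΔS = −(1.9 × 10⁻⁴)(-1.6)+(7.3 × 10⁻⁴)(+0.27) = 5.0 × 10⁻⁴ → stable
The 175–184 m interval has Δρ < 0: lighter water underlies denser water.

175–184 m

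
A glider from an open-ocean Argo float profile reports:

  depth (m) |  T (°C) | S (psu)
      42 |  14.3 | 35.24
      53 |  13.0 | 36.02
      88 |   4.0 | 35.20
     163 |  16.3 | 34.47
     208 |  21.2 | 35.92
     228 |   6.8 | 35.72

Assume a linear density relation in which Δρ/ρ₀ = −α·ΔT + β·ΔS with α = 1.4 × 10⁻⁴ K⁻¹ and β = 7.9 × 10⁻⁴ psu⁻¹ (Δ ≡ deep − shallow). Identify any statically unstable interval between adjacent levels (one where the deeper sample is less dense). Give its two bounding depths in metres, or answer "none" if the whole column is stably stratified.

Evaluate Δρ/ρ₀ = −αΔT + βΔS across each adjacent pair:
  42–53 m: −αΔT+βΔS = −(1.4 × 10⁻⁴)(-1.3)+(7.9 × 10⁻⁴)(+0.78) = 8.0 × 10⁻⁴ → stable
  53–88 m: −αΔT+βΔS = −(1.4 × 10⁻⁴)(-9.0)+(7.9 × 10⁻⁴)(-0.82) = 6.1 × 10⁻⁴ → stable
  88–163 m: −αΔT+βΔS = −(1.4 × 10⁻⁴)(+12.3)+(7.9 × 10⁻⁴)(-0.73) = -2.3 × 10⁻³ → UNSTABLE
  163–208 m: −αΔT+βΔS = −(1.4 × 10⁻⁴)(+4.9)+(7.9 × 10⁻⁴)(+1.45) = 4.6 × 10⁻⁴ → stable
  208–228 m: −αΔT+βΔS = −(1.4 × 10⁻⁴)(-14.4)+(7.9 × 10⁻⁴)(-0.20) = 1.9 × 10⁻³ → stable
The 88–163 m interval has Δρ < 0: lighter water underlies denser water.

88–163 m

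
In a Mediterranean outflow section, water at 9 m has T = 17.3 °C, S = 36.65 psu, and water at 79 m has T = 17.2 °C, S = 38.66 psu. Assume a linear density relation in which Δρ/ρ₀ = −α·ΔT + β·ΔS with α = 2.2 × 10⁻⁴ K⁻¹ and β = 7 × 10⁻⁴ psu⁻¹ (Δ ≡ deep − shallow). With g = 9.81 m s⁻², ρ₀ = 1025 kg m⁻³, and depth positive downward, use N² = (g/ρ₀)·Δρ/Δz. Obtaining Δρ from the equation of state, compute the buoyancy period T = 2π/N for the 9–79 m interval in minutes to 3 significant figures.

7.40 min

ΔT = -0.1 K, ΔS = +2.01 psu (deep − shallow).
Δρ/ρ₀ = −αΔT + βΔS = 2.20 × 10⁻⁵ + 1.407 × 10⁻³ = 1.429 × 10⁻³, so Δρ ≈ 1.465 kg m⁻³.
N² = (g/ρ₀)·Δρ/Δz = g·(Δρ/ρ₀)/Δz = 9.81 × 1.429 × 10⁻³ / 70 = 2.0026 × 10⁻⁴ s⁻².
N = √(2.0026 × 10⁻⁴) = 0.014151 rad s⁻¹ → T = 2π/N = 444.01 s = 7.4002 min ≈ 7.40 min.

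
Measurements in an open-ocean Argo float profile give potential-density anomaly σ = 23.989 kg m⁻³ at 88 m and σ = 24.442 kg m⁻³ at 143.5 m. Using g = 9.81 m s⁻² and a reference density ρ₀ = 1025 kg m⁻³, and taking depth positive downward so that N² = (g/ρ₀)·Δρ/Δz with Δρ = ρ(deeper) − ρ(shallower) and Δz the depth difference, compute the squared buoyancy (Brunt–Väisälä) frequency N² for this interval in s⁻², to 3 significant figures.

Δρ = 1024.442 − 1023.989 = 0.453 kg m⁻³ over Δz = 143.5 − 88 = 55.5 m.
N² = (9.81/1025) × (0.453/55.5) = 7.8118 × 10⁻⁵ s⁻² ≈ 7.81 × 10⁻⁵ s⁻².

7.81 × 10⁻⁵ s⁻²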